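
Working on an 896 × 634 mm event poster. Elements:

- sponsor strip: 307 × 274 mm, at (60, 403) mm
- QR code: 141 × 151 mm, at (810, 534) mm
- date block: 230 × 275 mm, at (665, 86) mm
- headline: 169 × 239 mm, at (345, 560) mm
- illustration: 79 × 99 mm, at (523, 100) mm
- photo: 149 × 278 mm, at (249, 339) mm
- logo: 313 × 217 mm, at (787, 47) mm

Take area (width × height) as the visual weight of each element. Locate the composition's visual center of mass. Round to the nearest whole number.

(448, 280)

Areas → weights: sponsor strip 307·274 = 84118, QR code 141·151 = 21291, date block 230·275 = 63250, headline 169·239 = 40391, illustration 79·99 = 7821, photo 149·278 = 41422, logo 313·217 = 67921; Σw = 326214.
x-moment: 84118·60 + 21291·810 + 63250·665 + 40391·345 + 7821·523 + 41422·249 + 67921·787 = 146147223; centroid 146147223/326214 ≈ 448.01.
y-moment: 84118·403 + 21291·534 + 63250·86 + 40391·560 + 7821·100 + 41422·339 + 67921·47 = 91343853; centroid 91343853/326214 ≈ 280.01.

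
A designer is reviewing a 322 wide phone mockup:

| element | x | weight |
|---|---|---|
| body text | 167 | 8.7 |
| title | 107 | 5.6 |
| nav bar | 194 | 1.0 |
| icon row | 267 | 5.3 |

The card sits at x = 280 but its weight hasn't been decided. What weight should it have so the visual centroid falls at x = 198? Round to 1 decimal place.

w ≈ 5.1

Existing Σw = 20.6 (8.7 + 5.6 + 1.0 + 5.3); existing moment 8.7·167 + 5.6·107 + 1.0·194 + 5.3·267 = 3661.2.
Balance at x = 198 requires (3661.2 + w·280) / (20.6 + w) = 198.
So w = (198·20.6 − 3661.2)/(280 − 198) = 417.6/82 ≈ 5.09.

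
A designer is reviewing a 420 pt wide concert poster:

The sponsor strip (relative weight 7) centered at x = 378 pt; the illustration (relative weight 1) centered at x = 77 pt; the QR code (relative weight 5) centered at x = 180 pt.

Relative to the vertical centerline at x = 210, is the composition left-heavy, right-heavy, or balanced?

right-heavy

Weights sum to 7 + 1 + 5 = 13.
x-moment: 7·378 + 1·77 + 5·180 = 3623; centroid 3623/13 ≈ 278.69.
278.7 lies right of the midline 210, so the layout is right-heavy.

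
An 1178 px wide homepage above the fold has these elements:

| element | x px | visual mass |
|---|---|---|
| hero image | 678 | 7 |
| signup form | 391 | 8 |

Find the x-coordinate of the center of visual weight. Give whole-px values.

x ≈ 525

Σw = 7 + 8 = 15.
x: (7·678 + 8·391) / 15 = 7874 / 15 ≈ 524.93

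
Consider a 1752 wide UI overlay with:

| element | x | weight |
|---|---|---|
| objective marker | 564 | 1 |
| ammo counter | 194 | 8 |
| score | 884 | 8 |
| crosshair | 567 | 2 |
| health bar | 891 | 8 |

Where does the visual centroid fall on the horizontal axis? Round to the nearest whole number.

x ≈ 646

Weights sum to 1 + 8 + 8 + 2 + 8 = 27.
x-moment: 1·564 + 8·194 + 8·884 + 2·567 + 8·891 = 17450; centroid 17450/27 ≈ 646.30.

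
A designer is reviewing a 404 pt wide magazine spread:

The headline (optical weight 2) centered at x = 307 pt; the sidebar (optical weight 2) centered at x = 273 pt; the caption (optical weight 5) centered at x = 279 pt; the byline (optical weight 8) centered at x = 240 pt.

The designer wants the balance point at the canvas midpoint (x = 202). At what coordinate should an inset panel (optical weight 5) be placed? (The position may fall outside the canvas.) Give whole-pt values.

x ≈ -6

With the inset panel, Σw becomes 2 + 2 + 5 + 8 + 5 = 22.
x: target moment 22×202 = 4444; current 2·307 + 2·273 + 5·279 + 8·240 = 4475; the inset panel supplies -31, so x = -31/5 ≈ -6.20.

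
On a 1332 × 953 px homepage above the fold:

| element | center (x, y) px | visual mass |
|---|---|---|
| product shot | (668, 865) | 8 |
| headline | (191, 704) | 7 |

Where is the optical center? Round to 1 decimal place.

(445.4, 789.9)

Weights sum to 8 + 7 = 15.
x: (8·668 + 7·191) / 15 = 6681 / 15 ≈ 445.40
y: (8·865 + 7·704) / 15 = 11848 / 15 ≈ 789.87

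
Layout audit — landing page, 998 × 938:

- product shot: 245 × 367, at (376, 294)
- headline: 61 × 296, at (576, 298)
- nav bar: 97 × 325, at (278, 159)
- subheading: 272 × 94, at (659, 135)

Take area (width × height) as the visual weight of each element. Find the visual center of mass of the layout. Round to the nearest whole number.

(423, 244)

Taking area as weight: product shot 245·367 = 89915, headline 61·296 = 18056, nav bar 97·325 = 31525, subheading 272·94 = 25568. Sum 165064.
x-moment: 89915·376 + 18056·576 + 31525·278 + 25568·659 = 69821558; centroid 69821558/165064 ≈ 423.00.
y-moment: 89915·294 + 18056·298 + 31525·159 + 25568·135 = 40279853; centroid 40279853/165064 ≈ 244.03.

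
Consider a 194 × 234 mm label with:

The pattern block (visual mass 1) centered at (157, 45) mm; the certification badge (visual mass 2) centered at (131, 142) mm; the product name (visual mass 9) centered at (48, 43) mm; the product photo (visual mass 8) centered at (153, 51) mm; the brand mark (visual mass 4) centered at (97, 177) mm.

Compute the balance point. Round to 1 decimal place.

Weights sum to 1 + 2 + 9 + 8 + 4 = 24.
Σw·x = 1·157 + 2·131 + 9·48 + 8·153 + 4·97 = 2463, so x̄ = 2463/24 ≈ 102.62.
Σw·y = 1·45 + 2·142 + 9·43 + 8·51 + 4·177 = 1832, so ȳ = 1832/24 ≈ 76.33.

(102.6, 76.3)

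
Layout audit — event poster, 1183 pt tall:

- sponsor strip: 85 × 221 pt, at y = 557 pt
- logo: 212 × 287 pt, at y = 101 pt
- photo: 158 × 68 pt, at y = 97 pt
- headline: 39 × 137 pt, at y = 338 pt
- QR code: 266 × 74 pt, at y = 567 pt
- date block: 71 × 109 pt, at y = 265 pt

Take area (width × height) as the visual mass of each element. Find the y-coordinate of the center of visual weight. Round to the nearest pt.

Areas: sponsor strip 85·221 = 18785, logo 212·287 = 60844, photo 158·68 = 10744, headline 39·137 = 5343, QR code 266·74 = 19684, date block 71·109 = 7739. Total weight = 123139.
y-moment: 18785·557 + 60844·101 + 10744·97 + 5343·338 + 19684·567 + 7739·265 = 32668254; centroid 32668254/123139 ≈ 265.30.

y ≈ 265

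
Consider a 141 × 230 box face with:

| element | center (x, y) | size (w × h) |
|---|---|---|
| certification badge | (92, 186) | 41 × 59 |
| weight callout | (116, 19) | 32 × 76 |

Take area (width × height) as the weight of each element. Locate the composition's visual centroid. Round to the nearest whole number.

(104, 102)

Areas → weights: certification badge 41·59 = 2419, weight callout 32·76 = 2432; Σw = 4851.
x-moment: 2419·92 + 2432·116 = 504660; centroid 504660/4851 ≈ 104.03.
y-moment: 2419·186 + 2432·19 = 496142; centroid 496142/4851 ≈ 102.28.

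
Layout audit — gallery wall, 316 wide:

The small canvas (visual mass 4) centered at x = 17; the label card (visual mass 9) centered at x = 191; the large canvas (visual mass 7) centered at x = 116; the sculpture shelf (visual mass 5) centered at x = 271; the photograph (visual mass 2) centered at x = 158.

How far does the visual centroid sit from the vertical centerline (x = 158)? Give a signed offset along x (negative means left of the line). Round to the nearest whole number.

≈ 0

Weights sum to 4 + 9 + 7 + 5 + 2 = 27.
x: (4·17 + 9·191 + 7·116 + 5·271 + 2·158) / 27 = 4270 / 27 ≈ 158.15
Against x = 158, that's 158.15 − 158 = 0.15.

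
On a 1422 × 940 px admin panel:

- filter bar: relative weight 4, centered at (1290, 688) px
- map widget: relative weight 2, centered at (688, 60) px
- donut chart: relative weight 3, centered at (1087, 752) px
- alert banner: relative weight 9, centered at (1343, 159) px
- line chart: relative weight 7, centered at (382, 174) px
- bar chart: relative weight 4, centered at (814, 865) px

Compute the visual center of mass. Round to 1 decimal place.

Σw = 4 + 2 + 3 + 9 + 7 + 4 = 29.
x: moment 27814 / weight 29 ≈ 959.10
y: moment 11237 / weight 29 ≈ 387.48

(959.1, 387.5)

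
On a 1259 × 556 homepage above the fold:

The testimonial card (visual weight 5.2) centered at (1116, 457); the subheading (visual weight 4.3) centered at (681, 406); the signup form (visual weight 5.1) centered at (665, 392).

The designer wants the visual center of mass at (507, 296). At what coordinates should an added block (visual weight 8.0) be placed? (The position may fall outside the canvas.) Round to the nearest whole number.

(-83, 71)

After adding the added block, total weight = 5.2 + 4.3 + 5.1 + 8.0 = 22.6.
Along x: (12123.0 + 8.0·x) / 22.6 = 507 (existing moment 5.2·1116 + 4.3·681 + 5.1·665 = 12123.0) ⇒ x = (11458.2 − 12123.0) / 8.0 ≈ -83.10.
Along y: (6121.4 + 8.0·y) / 22.6 = 296 (existing moment 5.2·457 + 4.3·406 + 5.1·392 = 6121.4) ⇒ y = (6689.6 − 6121.4) / 8.0 ≈ 71.03.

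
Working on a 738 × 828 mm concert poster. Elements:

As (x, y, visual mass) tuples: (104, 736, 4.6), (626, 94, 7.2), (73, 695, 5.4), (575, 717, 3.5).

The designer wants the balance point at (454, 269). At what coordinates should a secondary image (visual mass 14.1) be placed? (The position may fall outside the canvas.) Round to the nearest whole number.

(596, -68)

New total weight: (4.6 + 7.2 + 5.4 + 3.5) + 14.1 = 34.8.
x: need Σw·x = 34.8·454 = 15799.2. Existing = 4.6·104 + 7.2·626 + 5.4·73 + 3.5·575 = 7392.3. Remainder 8406.9 / 14.1 ≈ 596.23.
y: need Σw·y = 34.8·269 = 9361.2. Existing = 4.6·736 + 7.2·94 + 5.4·695 + 3.5·717 = 10324.9. Remainder -963.7 / 14.1 ≈ -68.35.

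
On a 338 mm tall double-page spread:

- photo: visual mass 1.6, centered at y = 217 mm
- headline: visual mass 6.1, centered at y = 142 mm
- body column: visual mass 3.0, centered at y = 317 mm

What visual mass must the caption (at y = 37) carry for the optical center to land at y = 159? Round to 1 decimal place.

Existing Σw = 10.7 (1.6 + 6.1 + 3.0); existing moment 1.6·217 + 6.1·142 + 3.0·317 = 2164.4.
Set Σw·y/Σw = 159: (2164.4 + 37w) = 159·(10.7 + w).
Solving: w = (159·10.7 − 2164.4) / (37 − 159) = -463.1 / -122 ≈ 3.80.

w ≈ 3.8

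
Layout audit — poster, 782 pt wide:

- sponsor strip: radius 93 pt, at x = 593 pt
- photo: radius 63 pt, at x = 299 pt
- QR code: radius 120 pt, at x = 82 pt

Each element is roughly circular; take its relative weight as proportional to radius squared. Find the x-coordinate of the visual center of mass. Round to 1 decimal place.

Weights ∝ r²: sponsor strip 93² = 8649, photo 63² = 3969, QR code 120² = 14400; Σw = 27018.
x-moment: 8649·593 + 3969·299 + 14400·82 = 7496388; centroid 7496388/27018 ≈ 277.46.

x ≈ 277.5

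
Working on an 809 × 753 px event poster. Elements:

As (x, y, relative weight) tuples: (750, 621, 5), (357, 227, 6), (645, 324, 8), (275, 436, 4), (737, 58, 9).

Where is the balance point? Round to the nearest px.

(587, 291)

Σw = 5 + 6 + 8 + 4 + 9 = 32.
x-moment: 5·750 + 6·357 + 8·645 + 4·275 + 9·737 = 18785; centroid 18785/32 ≈ 587.03.
y-moment: 5·621 + 6·227 + 8·324 + 4·436 + 9·58 = 9325; centroid 9325/32 ≈ 291.41.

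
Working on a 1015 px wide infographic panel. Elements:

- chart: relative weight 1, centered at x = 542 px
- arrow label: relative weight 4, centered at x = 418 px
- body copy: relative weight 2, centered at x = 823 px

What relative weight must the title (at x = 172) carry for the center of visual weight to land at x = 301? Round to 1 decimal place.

Existing Σw = 7 (1 + 4 + 2); existing moment 1·542 + 4·418 + 2·823 = 3860.
For the centroid to hit 301: (3860 + w·172) / (7 + w) = 301.
Solving: w = (301·7 − 3860) / (172 − 301) = -1753 / -129 ≈ 13.59.

w ≈ 13.6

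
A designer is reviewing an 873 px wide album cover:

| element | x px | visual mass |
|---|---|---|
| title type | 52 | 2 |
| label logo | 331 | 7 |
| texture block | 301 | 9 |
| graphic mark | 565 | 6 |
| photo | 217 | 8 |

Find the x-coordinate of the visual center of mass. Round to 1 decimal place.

x ≈ 320.5

Weights sum to 2 + 7 + 9 + 6 + 8 = 32.
x: (2·52 + 7·331 + 9·301 + 6·565 + 8·217) / 32 = 10256 / 32 ≈ 320.50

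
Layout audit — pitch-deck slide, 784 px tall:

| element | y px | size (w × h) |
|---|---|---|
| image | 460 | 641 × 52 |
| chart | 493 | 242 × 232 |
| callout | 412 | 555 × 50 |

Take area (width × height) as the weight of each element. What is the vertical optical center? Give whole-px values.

Areas → weights: image 641·52 = 33332, chart 242·232 = 56144, callout 555·50 = 27750; Σw = 117226.
y: (33332·460 + 56144·493 + 27750·412) / 117226 = 54444712 / 117226 ≈ 464.44

y ≈ 464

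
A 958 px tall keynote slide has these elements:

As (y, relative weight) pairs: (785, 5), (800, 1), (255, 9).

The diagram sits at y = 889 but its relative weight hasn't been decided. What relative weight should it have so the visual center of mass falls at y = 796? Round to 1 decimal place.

Known weights sum to 5 + 1 + 9 = 15; their moment is 5·785 + 1·800 + 9·255 = 7020.
Set Σw·y/Σw = 796: (7020 + 889w) = 796·(15 + w).
Rearranging, w·(889 − 796) = 796·15 − 7020 = 4920, so w ≈ 4920/93 = 52.90.

w ≈ 52.9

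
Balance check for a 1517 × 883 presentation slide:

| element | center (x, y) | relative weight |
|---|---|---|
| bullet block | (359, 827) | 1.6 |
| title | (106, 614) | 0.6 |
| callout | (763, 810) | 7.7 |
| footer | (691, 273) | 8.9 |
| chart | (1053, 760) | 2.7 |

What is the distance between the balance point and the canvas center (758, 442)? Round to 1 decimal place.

≈ 140.1

Σw = 1.6 + 0.6 + 7.7 + 8.9 + 2.7 = 21.5.
x-moment: 1.6·359 + 0.6·106 + 7.7·763 + 8.9·691 + 2.7·1053 = 15506.1; centroid 15506.1/21.5 ≈ 721.21.
y-moment: 1.6·827 + 0.6·614 + 7.7·810 + 8.9·273 + 2.7·760 = 12410.3; centroid 12410.3/21.5 ≈ 577.22.
Offset from (758, 442): Δx ≈ -36.79, Δy ≈ 135.22; distance = √(Δx² + Δy²) ≈ 140.14.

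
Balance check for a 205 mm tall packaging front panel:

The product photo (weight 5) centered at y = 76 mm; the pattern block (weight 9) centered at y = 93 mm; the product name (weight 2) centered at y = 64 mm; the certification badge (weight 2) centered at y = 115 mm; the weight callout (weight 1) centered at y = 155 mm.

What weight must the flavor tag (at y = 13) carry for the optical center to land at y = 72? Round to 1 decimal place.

Fixed elements: Σw = 5 + 9 + 2 + 2 + 1 = 19, Σw·y = 5·76 + 9·93 + 2·64 + 2·115 + 1·155 = 1730.
For the centroid to hit 72: (1730 + w·13) / (19 + w) = 72.
So w = (72·19 − 1730)/(13 − 72) = -362/-59 ≈ 6.14.

w ≈ 6.1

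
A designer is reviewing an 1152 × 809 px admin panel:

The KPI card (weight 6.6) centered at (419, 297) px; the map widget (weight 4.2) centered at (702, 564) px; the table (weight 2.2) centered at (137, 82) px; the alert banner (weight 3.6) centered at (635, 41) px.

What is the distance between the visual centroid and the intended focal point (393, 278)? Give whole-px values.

≈ 107 px

Σw = 6.6 + 4.2 + 2.2 + 3.6 = 16.6.
x: (6.6·419 + 4.2·702 + 2.2·137 + 3.6·635) / 16.6 = 8301.2 / 16.6 ≈ 500.07
y: (6.6·297 + 4.2·564 + 2.2·82 + 3.6·41) / 16.6 = 4657.0 / 16.6 ≈ 280.54
Relative to (393, 278): Δ = (107.07, 2.54); |Δ| = √(107.07² + 2.54²) ≈ 107.10.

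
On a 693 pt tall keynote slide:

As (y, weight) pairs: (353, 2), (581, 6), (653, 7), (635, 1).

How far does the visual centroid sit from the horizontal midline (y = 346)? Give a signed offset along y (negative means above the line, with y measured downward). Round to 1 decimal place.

Σw = 2 + 6 + 7 + 1 = 16.
y: (2·353 + 6·581 + 7·653 + 1·635) / 16 = 9398 / 16 ≈ 587.38
Against y = 346, that's 587.38 − 346 = 241.38.

≈ 241.4 pt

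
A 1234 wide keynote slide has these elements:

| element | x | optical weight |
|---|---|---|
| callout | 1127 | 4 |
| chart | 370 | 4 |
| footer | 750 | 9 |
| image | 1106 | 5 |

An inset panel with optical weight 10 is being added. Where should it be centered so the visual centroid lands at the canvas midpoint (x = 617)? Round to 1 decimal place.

x ≈ 147.6

New total weight: (4 + 4 + 9 + 5) + 10 = 32.
x: need Σw·x = 32·617 = 19744. Existing = 4·1127 + 4·370 + 9·750 + 5·1106 = 18268. Remainder 1476 / 10 ≈ 147.60.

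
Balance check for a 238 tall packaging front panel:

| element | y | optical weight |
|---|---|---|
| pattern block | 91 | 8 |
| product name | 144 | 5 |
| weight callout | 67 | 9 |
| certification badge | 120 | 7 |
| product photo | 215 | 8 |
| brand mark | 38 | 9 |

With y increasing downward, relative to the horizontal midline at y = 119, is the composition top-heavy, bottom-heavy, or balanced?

top-heavy

Total weight = 8 + 5 + 9 + 7 + 8 + 9 = 46.
y-moment: 8·91 + 5·144 + 9·67 + 7·120 + 8·215 + 9·38 = 4953; centroid 4953/46 ≈ 107.67.
107.7 lies above (smaller y than) the midline 119, so the layout is top-heavy.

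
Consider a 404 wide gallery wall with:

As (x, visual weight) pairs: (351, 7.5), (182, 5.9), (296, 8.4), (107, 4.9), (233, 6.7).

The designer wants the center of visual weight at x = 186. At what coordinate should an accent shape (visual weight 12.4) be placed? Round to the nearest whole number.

With the accent shape, Σw becomes 7.5 + 5.9 + 8.4 + 4.9 + 6.7 + 12.4 = 45.8.
Along x: (8278.1 + 12.4·x) / 45.8 = 186 (existing moment 7.5·351 + 5.9·182 + 8.4·296 + 4.9·107 + 6.7·233 = 8278.1) ⇒ x = (8518.8 − 8278.1) / 12.4 ≈ 19.41.

x ≈ 19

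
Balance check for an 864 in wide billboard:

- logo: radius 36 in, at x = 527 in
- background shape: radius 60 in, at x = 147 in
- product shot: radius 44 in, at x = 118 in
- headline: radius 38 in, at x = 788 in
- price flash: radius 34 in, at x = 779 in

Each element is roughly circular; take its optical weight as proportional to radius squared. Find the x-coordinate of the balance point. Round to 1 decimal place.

Weights ∝ r²: logo 36² = 1296, background shape 60² = 3600, product shot 44² = 1936, headline 38² = 1444, price flash 34² = 1156; Σw = 9432.
Σw·x = 1296·527 + 3600·147 + 1936·118 + 1444·788 + 1156·779 = 3479036, so x̄ = 3479036/9432 ≈ 368.85.

x ≈ 368.9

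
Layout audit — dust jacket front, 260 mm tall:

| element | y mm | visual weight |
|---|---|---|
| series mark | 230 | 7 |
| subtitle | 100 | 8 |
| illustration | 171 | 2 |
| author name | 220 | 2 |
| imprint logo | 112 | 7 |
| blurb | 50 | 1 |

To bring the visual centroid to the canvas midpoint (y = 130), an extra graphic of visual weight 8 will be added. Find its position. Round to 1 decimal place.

New total weight: (7 + 8 + 2 + 2 + 7 + 1) + 8 = 35.
y: need Σw·y = 35·130 = 4550. Existing = 7·230 + 8·100 + 2·171 + 2·220 + 7·112 + 1·50 = 4026. Remainder 524 / 8 ≈ 65.50.

y ≈ 65.5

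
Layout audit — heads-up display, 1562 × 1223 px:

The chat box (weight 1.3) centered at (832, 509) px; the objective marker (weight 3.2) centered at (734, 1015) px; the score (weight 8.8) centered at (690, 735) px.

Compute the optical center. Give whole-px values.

Total weight = 1.3 + 3.2 + 8.8 = 13.3.
Σw·x = 1.3·832 + 3.2·734 + 8.8·690 = 9502.4, so x̄ = 9502.4/13.3 ≈ 714.47.
Σw·y = 1.3·509 + 3.2·1015 + 8.8·735 = 10377.7, so ȳ = 10377.7/13.3 ≈ 780.28.

(714, 780)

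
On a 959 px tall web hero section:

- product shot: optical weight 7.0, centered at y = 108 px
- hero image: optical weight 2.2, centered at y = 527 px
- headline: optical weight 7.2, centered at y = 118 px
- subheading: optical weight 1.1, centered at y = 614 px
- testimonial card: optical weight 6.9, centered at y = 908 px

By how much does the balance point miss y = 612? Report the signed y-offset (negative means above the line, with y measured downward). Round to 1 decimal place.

Total weight = 7.0 + 2.2 + 7.2 + 1.1 + 6.9 = 24.4.
Σw·y = 7.0·108 + 2.2·527 + 7.2·118 + 1.1·614 + 6.9·908 = 9705.6, so ȳ = 9705.6/24.4 ≈ 397.77.
Difference: 397.77 − 612 ≈ -214.23.

≈ -214.2 px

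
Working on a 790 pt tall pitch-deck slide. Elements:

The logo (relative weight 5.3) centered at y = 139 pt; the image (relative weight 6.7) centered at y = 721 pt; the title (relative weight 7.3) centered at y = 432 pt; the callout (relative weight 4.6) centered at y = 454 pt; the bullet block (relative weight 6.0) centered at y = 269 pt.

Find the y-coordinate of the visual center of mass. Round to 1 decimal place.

y ≈ 415.5

Weights sum to 5.3 + 6.7 + 7.3 + 4.6 + 6.0 = 29.9.
y: (5.3·139 + 6.7·721 + 7.3·432 + 4.6·454 + 6.0·269) / 29.9 = 12423.4 / 29.9 ≈ 415.50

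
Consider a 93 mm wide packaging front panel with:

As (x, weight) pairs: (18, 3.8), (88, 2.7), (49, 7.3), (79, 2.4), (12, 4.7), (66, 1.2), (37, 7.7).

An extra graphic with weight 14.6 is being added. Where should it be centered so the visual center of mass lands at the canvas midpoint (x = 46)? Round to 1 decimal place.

x ≈ 52.6

After adding the extra graphic, total weight = 3.8 + 2.7 + 7.3 + 2.4 + 4.7 + 1.2 + 7.7 + 14.6 = 44.4.
x: target moment 44.4×46 = 2042.4; current 3.8·18 + 2.7·88 + 7.3·49 + 2.4·79 + 4.7·12 + 1.2·66 + 7.7·37 = 1273.8; the extra graphic supplies 768.6, so x = 768.6/14.6 ≈ 52.64.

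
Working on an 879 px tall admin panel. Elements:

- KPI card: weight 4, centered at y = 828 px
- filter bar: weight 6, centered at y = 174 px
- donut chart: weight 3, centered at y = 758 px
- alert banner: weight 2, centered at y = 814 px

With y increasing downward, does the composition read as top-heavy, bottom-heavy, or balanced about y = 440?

Σw = 4 + 6 + 3 + 2 = 15.
y: (4·828 + 6·174 + 3·758 + 2·814) / 15 = 8258 / 15 ≈ 550.53
Since 550.5 is below (larger y than) 440, the composition reads bottom-heavy.

bottom-heavy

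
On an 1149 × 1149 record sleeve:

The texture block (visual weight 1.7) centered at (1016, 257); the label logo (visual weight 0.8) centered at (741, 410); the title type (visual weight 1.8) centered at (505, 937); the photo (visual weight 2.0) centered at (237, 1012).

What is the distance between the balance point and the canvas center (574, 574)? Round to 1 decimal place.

≈ 137.1

Total weight = 1.7 + 0.8 + 1.8 + 2.0 = 6.3.
x-moment: 1.7·1016 + 0.8·741 + 1.8·505 + 2.0·237 = 3703.0; centroid 3703.0/6.3 ≈ 587.78.
y-moment: 1.7·257 + 0.8·410 + 1.8·937 + 2.0·1012 = 4475.5; centroid 4475.5/6.3 ≈ 710.40.
Relative to (574, 574): Δ = (13.78, 136.40); |Δ| = √(13.78² + 136.40²) ≈ 137.09.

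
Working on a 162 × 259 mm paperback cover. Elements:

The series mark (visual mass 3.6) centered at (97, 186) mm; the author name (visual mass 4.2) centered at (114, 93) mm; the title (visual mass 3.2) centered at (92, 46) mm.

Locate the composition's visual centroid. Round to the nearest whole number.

Σw = 3.6 + 4.2 + 3.2 = 11.0.
Σw·x = 3.6·97 + 4.2·114 + 3.2·92 = 1122.4, so x̄ = 1122.4/11.0 ≈ 102.04.
Σw·y = 3.6·186 + 4.2·93 + 3.2·46 = 1207.4, so ȳ = 1207.4/11.0 ≈ 109.76.

(102, 110)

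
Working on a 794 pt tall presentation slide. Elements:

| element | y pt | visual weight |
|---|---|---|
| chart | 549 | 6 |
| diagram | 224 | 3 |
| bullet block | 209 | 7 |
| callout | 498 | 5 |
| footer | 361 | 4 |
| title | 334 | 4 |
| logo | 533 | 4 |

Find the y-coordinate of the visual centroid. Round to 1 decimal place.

y ≈ 388.8

Total weight = 6 + 3 + 7 + 5 + 4 + 4 + 4 = 33.
y: moment 12831 / weight 33 ≈ 388.82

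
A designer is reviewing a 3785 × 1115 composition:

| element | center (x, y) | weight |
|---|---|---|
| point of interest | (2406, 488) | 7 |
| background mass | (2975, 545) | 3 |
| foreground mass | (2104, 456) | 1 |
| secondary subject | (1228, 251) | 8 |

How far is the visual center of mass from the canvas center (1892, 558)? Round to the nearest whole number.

Weights sum to 7 + 3 + 1 + 8 = 19.
x: (7·2406 + 3·2975 + 1·2104 + 8·1228) / 19 = 37695 / 19 ≈ 1983.95
y: (7·488 + 3·545 + 1·456 + 8·251) / 19 = 7515 / 19 ≈ 395.53
From (1892, 558): dx = 91.95, dy = -162.47, so the distance is √(dx²+dy²) ≈ 186.69.

≈ 187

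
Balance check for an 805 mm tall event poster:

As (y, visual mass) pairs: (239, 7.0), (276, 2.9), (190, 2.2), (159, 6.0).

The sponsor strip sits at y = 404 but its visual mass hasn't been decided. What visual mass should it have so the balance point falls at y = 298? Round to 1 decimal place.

w ≈ 14.6

Existing Σw = 18.1 (7.0 + 2.9 + 2.2 + 6.0); existing moment 7.0·239 + 2.9·276 + 2.2·190 + 6.0·159 = 3845.4.
For the centroid to hit 298: (3845.4 + w·404) / (18.1 + w) = 298.
Solving: w = (298·18.1 − 3845.4) / (404 − 298) = 1548.4 / 106 ≈ 14.61.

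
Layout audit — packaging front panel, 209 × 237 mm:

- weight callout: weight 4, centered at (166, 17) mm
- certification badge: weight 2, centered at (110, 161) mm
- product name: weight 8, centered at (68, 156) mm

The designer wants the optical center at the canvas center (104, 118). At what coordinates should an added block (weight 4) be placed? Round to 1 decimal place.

(111.0, 121.5)

New total weight: (4 + 2 + 8) + 4 = 18.
x: target moment 18×104 = 1872; current 4·166 + 2·110 + 8·68 = 1428; the added block supplies 444, so x = 444/4 ≈ 111.00.
y: target moment 18×118 = 2124; current 4·17 + 2·161 + 8·156 = 1638; the added block supplies 486, so y = 486/4 ≈ 121.50.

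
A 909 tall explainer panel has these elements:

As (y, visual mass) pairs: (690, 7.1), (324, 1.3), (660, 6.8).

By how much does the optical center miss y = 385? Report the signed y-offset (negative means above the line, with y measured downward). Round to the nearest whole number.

≈ 260

Weights sum to 7.1 + 1.3 + 6.8 = 15.2.
Σw·y = 7.1·690 + 1.3·324 + 6.8·660 = 9808.2, so ȳ = 9808.2/15.2 ≈ 645.28.
Against y = 385, that's 645.28 − 385 = 260.28.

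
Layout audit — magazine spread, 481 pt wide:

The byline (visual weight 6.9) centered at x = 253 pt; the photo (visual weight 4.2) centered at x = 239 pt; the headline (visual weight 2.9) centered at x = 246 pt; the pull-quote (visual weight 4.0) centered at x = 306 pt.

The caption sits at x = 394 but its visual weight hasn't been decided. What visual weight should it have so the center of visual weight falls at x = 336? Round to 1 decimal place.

w ≈ 23.5

Existing Σw = 18.0 (6.9 + 4.2 + 2.9 + 4.0); existing moment 6.9·253 + 4.2·239 + 2.9·246 + 4.0·306 = 4686.9.
Balance at x = 336 requires (4686.9 + w·394) / (18.0 + w) = 336.
So w = (336·18.0 − 4686.9)/(394 − 336) = 1361.1/58 ≈ 23.47.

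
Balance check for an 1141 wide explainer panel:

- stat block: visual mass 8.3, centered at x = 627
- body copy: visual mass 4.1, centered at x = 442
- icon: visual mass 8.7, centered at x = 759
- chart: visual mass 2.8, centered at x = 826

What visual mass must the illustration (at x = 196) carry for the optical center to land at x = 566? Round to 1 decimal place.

w ≈ 6.5

Existing Σw = 23.9 (8.3 + 4.1 + 8.7 + 2.8); existing moment 8.3·627 + 4.1·442 + 8.7·759 + 2.8·826 = 15932.4.
Balance at x = 566 requires (15932.4 + w·196) / (23.9 + w) = 566.
Solving: w = (566·23.9 − 15932.4) / (196 − 566) = -2405.0 / -370 ≈ 6.50.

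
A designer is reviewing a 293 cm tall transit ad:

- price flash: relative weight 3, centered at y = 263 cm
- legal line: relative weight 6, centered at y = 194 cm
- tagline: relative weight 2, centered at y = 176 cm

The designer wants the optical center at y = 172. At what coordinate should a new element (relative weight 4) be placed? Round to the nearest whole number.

With the new element, Σw becomes 3 + 6 + 2 + 4 = 15.
Along y: (2305 + 4·y) / 15 = 172 (existing moment 3·263 + 6·194 + 2·176 = 2305) ⇒ y = (2580 − 2305) / 4 ≈ 68.75.

y ≈ 69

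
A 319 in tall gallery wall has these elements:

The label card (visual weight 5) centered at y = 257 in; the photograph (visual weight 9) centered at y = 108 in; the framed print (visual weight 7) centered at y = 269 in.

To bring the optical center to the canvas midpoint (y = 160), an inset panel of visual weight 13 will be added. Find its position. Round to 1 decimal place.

y ≈ 100.0

With the inset panel, Σw becomes 5 + 9 + 7 + 13 = 34.
y: target moment 34×160 = 5440; current 5·257 + 9·108 + 7·269 = 4140; the inset panel supplies 1300, so y = 1300/13 ≈ 100.00.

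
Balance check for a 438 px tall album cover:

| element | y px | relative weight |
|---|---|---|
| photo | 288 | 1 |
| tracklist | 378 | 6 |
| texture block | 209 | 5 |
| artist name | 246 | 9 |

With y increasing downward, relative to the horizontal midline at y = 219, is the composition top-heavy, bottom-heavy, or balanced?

Σw = 1 + 6 + 5 + 9 = 21.
Σw·y = 1·288 + 6·378 + 5·209 + 9·246 = 5815, so ȳ = 5815/21 ≈ 276.90.
276.9 lies below (larger y than) the midline 219, so the layout is bottom-heavy.

bottom-heavy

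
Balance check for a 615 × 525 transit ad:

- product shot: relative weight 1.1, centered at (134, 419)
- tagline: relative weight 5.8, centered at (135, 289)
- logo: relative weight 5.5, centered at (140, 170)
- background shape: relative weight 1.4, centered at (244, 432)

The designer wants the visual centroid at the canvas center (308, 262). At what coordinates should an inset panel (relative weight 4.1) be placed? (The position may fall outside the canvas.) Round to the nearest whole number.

(847, 247)

With the inset panel, Σw becomes 1.1 + 5.8 + 5.5 + 1.4 + 4.1 = 17.9.
x: need Σw·x = 17.9·308 = 5513.2. Existing = 1.1·134 + 5.8·135 + 5.5·140 + 1.4·244 = 2042.0. Remainder 3471.2 / 4.1 ≈ 846.63.
y: need Σw·y = 17.9·262 = 4689.8. Existing = 1.1·419 + 5.8·289 + 5.5·170 + 1.4·432 = 3676.9. Remainder 1012.9 / 4.1 ≈ 247.05.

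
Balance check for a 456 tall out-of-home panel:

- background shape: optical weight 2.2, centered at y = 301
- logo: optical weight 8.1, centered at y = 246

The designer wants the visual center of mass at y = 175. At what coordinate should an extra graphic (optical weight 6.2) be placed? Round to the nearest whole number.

y ≈ 38

New total weight: (2.2 + 8.1) + 6.2 = 16.5.
y: target moment 16.5×175 = 2887.5; current 2.2·301 + 8.1·246 = 2654.8; the extra graphic supplies 232.7, so y = 232.7/6.2 ≈ 37.53.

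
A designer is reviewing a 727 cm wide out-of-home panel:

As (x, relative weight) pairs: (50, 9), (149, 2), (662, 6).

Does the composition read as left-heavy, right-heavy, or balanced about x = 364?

Weights sum to 9 + 2 + 6 = 17.
Σw·x = 9·50 + 2·149 + 6·662 = 4720, so x̄ = 4720/17 ≈ 277.65.
Since 277.6 is left of 364, the composition reads left-heavy.

left-heavy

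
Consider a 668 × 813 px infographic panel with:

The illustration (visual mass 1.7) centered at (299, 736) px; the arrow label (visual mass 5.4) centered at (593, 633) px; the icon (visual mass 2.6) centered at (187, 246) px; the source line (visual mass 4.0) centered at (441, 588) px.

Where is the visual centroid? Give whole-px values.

(435, 559)

Σw = 1.7 + 5.4 + 2.6 + 4.0 = 13.7.
x: (1.7·299 + 5.4·593 + 2.6·187 + 4.0·441) / 13.7 = 5960.7 / 13.7 ≈ 435.09
y: (1.7·736 + 5.4·633 + 2.6·246 + 4.0·588) / 13.7 = 7661.0 / 13.7 ≈ 559.20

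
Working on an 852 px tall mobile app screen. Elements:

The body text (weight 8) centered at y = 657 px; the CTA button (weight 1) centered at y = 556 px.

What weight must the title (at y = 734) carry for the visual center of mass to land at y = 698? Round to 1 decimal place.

w ≈ 13.1

Fixed elements: Σw = 8 + 1 = 9, Σw·y = 8·657 + 1·556 = 5812.
Set Σw·y/Σw = 698: (5812 + 734w) = 698·(9 + w).
Rearranging, w·(734 − 698) = 698·9 − 5812 = 470, so w ≈ 470/36 = 13.06.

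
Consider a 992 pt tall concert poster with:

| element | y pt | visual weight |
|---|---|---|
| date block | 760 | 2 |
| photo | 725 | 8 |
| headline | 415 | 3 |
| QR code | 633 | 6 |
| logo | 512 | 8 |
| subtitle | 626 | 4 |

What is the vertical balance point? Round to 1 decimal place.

Weights sum to 2 + 8 + 3 + 6 + 8 + 4 = 31.
y: moment 18963 / weight 31 ≈ 611.71

y ≈ 611.7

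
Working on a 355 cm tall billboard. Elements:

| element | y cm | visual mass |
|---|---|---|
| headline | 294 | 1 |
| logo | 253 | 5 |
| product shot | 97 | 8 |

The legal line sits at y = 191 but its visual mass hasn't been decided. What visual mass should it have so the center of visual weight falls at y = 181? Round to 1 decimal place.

w ≈ 19.9

Fixed elements: Σw = 1 + 5 + 8 = 14, Σw·y = 1·294 + 5·253 + 8·97 = 2335.
For the centroid to hit 181: (2335 + w·191) / (14 + w) = 181.
Solving: w = (181·14 − 2335) / (191 − 181) = 199 / 10 ≈ 19.90.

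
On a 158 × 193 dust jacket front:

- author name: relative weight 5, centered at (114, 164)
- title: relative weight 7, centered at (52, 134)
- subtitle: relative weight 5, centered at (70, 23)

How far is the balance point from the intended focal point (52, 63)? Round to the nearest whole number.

Total weight = 5 + 7 + 5 = 17.
Σw·x = 5·114 + 7·52 + 5·70 = 1284, so x̄ = 1284/17 ≈ 75.53.
Σw·y = 5·164 + 7·134 + 5·23 = 1873, so ȳ = 1873/17 ≈ 110.18.
From (52, 63): dx = 23.53, dy = 47.18, so the distance is √(dx²+dy²) ≈ 52.72.

≈ 53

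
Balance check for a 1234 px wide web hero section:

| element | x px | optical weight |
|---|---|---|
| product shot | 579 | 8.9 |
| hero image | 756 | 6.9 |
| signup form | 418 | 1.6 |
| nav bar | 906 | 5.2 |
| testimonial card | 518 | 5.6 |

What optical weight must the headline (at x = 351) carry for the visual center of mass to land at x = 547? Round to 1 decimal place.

w ≈ 16.5

Fixed elements: Σw = 8.9 + 6.9 + 1.6 + 5.2 + 5.6 = 28.2, Σw·x = 8.9·579 + 6.9·756 + 1.6·418 + 5.2·906 + 5.6·518 = 18650.3.
Set Σw·x/Σw = 547: (18650.3 + 351w) = 547·(28.2 + w).
Solving: w = (547·28.2 − 18650.3) / (351 − 547) = -3224.9 / -196 ≈ 16.45.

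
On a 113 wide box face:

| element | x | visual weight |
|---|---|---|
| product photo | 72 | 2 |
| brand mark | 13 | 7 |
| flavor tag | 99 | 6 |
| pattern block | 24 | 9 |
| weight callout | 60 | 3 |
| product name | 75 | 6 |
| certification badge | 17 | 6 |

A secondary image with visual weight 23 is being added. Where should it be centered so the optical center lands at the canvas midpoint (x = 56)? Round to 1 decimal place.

x ≈ 73.7

With the secondary image, Σw becomes 2 + 7 + 6 + 9 + 3 + 6 + 6 + 23 = 62.
x: target moment 62×56 = 3472; current 2·72 + 7·13 + 6·99 + 9·24 + 3·60 + 6·75 + 6·17 = 1777; the secondary image supplies 1695, so x = 1695/23 ≈ 73.70.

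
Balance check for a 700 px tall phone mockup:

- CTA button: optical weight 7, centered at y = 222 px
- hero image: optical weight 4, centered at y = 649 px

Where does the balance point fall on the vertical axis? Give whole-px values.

y ≈ 377

Total weight = 7 + 4 = 11.
y-moment: 7·222 + 4·649 = 4150; centroid 4150/11 ≈ 377.27.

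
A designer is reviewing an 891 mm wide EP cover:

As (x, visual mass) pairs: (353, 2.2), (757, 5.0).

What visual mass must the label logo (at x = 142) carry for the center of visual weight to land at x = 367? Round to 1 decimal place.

w ≈ 8.5

Known weights sum to 2.2 + 5.0 = 7.2; their moment is 2.2·353 + 5.0·757 = 4561.6.
For the centroid to hit 367: (4561.6 + w·142) / (7.2 + w) = 367.
Solving: w = (367·7.2 − 4561.6) / (142 − 367) = -1919.2 / -225 ≈ 8.53.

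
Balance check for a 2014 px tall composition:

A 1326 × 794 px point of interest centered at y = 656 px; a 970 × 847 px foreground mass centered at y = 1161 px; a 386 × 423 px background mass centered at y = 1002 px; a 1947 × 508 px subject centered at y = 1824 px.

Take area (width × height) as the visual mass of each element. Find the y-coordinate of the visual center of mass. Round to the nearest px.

y ≈ 1193

Areas → weights: point of interest 1326·794 = 1052844, foreground mass 970·847 = 821590, background mass 386·423 = 163278, subject 1947·508 = 989076; Σw = 3026788.
Σw·y = 1052844·656 + 821590·1161 + 163278·1002 + 989076·1824 = 3612210834, so ȳ = 3612210834/3026788 ≈ 1193.41.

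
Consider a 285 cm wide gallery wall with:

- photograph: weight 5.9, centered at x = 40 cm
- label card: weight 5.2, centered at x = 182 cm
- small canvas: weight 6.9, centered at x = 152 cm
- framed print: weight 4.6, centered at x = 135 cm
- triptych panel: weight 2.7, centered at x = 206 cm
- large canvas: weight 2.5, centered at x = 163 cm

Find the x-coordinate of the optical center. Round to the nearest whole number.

x ≈ 137

Σw = 5.9 + 5.2 + 6.9 + 4.6 + 2.7 + 2.5 = 27.8.
Σw·x = 3815.9; x̄ = 3815.9/27.8 ≈ 137.26.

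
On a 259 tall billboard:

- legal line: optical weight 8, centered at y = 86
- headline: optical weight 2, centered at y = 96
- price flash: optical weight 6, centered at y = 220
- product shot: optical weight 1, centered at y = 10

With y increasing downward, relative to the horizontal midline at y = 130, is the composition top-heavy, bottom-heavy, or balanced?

Total weight = 8 + 2 + 6 + 1 = 17.
y: (8·86 + 2·96 + 6·220 + 1·10) / 17 = 2210 / 17 ≈ 130.00
That equals the midline 130 — balanced.

balanced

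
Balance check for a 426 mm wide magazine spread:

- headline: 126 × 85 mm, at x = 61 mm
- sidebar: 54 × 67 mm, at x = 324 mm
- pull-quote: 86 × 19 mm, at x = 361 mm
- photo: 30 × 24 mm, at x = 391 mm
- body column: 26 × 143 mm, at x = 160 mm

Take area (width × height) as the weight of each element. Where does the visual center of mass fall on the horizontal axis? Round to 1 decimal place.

Areas → weights: headline 126·85 = 10710, sidebar 54·67 = 3618, pull-quote 86·19 = 1634, photo 30·24 = 720, body column 26·143 = 3718; Σw = 20400.
x-moment: 10710·61 + 3618·324 + 1634·361 + 720·391 + 3718·160 = 3291816; centroid 3291816/20400 ≈ 161.36.

x ≈ 161.4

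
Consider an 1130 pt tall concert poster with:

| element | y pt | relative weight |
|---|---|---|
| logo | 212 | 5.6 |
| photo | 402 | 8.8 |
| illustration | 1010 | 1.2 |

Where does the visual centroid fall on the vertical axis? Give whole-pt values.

Total weight = 5.6 + 8.8 + 1.2 = 15.6.
y-moment: 5.6·212 + 8.8·402 + 1.2·1010 = 5936.8; centroid 5936.8/15.6 ≈ 380.56.

y ≈ 381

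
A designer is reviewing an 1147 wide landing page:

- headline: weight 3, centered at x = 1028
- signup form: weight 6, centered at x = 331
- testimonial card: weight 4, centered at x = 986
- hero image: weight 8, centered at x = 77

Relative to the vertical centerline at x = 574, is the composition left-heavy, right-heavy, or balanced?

Σw = 3 + 6 + 4 + 8 = 21.
x: (3·1028 + 6·331 + 4·986 + 8·77) / 21 = 9630 / 21 ≈ 458.57
458.6 vs midline 574 → left-heavy.

left-heavy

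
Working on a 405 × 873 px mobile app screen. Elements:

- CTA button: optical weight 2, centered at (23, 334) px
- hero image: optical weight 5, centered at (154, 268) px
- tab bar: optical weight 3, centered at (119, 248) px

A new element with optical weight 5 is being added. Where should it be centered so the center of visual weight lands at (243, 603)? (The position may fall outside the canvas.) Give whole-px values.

New total weight: (2 + 5 + 3) + 5 = 15.
Along x: (1173 + 5·x) / 15 = 243 (existing moment 2·23 + 5·154 + 3·119 = 1173) ⇒ x = (3645 − 1173) / 5 ≈ 494.40.
Along y: (2752 + 5·y) / 15 = 603 (existing moment 2·334 + 5·268 + 3·248 = 2752) ⇒ y = (9045 − 2752) / 5 ≈ 1258.60.

(494, 1259)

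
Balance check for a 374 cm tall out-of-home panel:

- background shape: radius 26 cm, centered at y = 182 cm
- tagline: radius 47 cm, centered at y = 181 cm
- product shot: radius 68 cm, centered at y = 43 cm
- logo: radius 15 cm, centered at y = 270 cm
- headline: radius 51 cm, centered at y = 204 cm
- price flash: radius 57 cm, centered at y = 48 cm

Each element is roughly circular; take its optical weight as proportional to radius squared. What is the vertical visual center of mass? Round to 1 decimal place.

r² weights: background shape 26² = 676, tagline 47² = 2209, product shot 68² = 4624, logo 15² = 225, headline 51² = 2601, price flash 57² = 3249. Total = 13584.
Σw·y = 676·182 + 2209·181 + 4624·43 + 225·270 + 2601·204 + 3249·48 = 1468999, so ȳ = 1468999/13584 ≈ 108.14.

y ≈ 108.1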